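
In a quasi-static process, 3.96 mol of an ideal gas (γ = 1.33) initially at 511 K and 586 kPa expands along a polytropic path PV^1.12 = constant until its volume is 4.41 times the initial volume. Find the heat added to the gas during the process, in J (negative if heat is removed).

V₁ = nRT₁/P₁ = 3.96×8.314×511/586 = 28.7 L.
Polytropic n=1.12: T₂ = T₁(V₁/V₂)^(n−1) = 511×(0.227)^0.12 = 428 K; P₂ = P₁(V₁/V₂)^n = 111 kPa.
W = (P₁V₁−P₂V₂)/(n−1) = (586×28.7−111×127)/0.12 = 22900 J.
ΔU = nCvΔT = 3.96×25.2×(428−511) = -8320 J.
Q = ΔU + W = 14600 J.

14600 J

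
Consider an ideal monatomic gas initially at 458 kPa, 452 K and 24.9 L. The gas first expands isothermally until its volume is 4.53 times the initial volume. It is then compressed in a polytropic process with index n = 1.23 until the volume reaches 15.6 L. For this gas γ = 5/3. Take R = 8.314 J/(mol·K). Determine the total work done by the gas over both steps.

-11300 J

n = P₁V₁/(RT₁) = 458×24.9/(8.314×452) = 3.03 mol.
Step 1 — Isothermal: T stays 452 K; PV = const ⇒ V₂ = 113 L, P₂ = 101 kPa.
ΔU = 0 (ideal gas, T constant).
W = nRT ln(V₂/V₁) = 3.03×8.314×452×ln(4.53) = 17200 J.
Q = ΔU + W = 17200 J.
State after step 1: P = 101 kPa, V = 113 L, T = 452 K.
Step 2 — Polytropic n=1.23: T₂ = T₁(V₁/V₂)^(n−1) = 452×(7.23)^0.23 = 712 K; P₂ = P₁(V₁/V₂)^n = 1150 kPa.
W = (P₁V₁−P₂V₂)/(n−1) = (101×113−1150×15.6)/0.23 = -28600 J.
ΔU = nCvΔT = 3.03×12.5×(712−452) = 9860 J.
Q = ΔU + W = -18700 J.
Net over both steps: W = -11300 J, Q = -1480 J, ΔU = 9860 J.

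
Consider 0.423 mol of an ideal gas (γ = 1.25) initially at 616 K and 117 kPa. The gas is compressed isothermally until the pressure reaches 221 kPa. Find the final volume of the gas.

V₁ = nRT₁/P₁ = 0.423×8.314×616/117 = 18.5 L.
Isothermal: T stays 616 K; PV = const ⇒ V₂ = 9.80 L, P₂ = 221 kPa.

9.80 L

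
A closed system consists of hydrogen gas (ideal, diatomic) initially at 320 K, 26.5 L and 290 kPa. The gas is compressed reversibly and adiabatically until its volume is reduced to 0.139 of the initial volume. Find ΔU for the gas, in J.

23100 J

n = P₁V₁/(RT₁) = 290×26.5/(8.314×320) = 2.89 mol.
Adiabatic: TV^(γ−1) = const ⇒ T₂ = 320×(7.19)^0.400 = 705 K; PV^γ = const ⇒ P₂ = 4590 kPa.
For an ideal gas ΔU = nCvΔT with Cv = (5/2)R = 20.8 J/(mol·K).
ΔU = 2.89×20.8×(705−320) = 23100 J.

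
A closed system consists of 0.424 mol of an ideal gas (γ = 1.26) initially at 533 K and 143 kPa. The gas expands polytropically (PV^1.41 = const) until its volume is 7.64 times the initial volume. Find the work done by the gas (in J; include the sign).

2590 J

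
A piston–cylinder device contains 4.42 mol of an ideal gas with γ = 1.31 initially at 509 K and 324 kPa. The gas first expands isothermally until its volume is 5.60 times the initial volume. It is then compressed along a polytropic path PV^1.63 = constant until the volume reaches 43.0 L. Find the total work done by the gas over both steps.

-43900 J

V₁ = nRT₁/P₁ = 4.42×8.314×509/324 = 57.7 L.
Step 1 — Isothermal: T stays 509 K; PV = const ⇒ V₂ = 323 L, P₂ = 57.9 kPa.
ΔU = 0 (ideal gas, T constant).
W = nRT ln(V₂/V₁) = 4.42×8.314×509×ln(5.60) = 32200 J.
Q = ΔU + W = 32200 J.
State after step 1: P = 57.9 kPa, V = 323 L, T = 509 K.
Step 2 — Polytropic n=1.63: T₂ = T₁(V₁/V₂)^(n−1) = 509×(7.52)^0.63 = 1810 K; P₂ = P₁(V₁/V₂)^n = 1550 kPa.
W = (P₁V₁−P₂V₂)/(n−1) = (57.9×323−1550×43.0)/0.63 = -76100 J.
ΔU = nCvΔT = 4.42×26.8×(1810−509) = 155000 J.
Q = ΔU + W = 78600 J.
Net over both steps: W = -43900 J, Q = 111000 J, ΔU = 155000 J.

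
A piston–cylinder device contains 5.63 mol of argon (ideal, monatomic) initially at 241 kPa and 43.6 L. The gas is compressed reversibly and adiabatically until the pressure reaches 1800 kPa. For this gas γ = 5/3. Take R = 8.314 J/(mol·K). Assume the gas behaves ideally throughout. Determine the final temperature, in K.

T₁ = P₁V₁/(nR) = 241×43.6/(5.63×8.314) = 224 K.
Adiabatic: T₂/T₁ = (P₂/P₁)^((γ−1)/γ) ⇒ T₂ = 224×(7.47)^0.400 = 502 K; V₂ = 13.0 L.

502 K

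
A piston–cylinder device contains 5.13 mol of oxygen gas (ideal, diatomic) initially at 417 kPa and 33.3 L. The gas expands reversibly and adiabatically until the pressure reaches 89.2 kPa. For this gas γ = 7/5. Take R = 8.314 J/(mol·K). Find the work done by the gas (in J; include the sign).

12400 J

T₁ = P₁V₁/(nR) = 417×33.3/(5.13×8.314) = 326 K.
Adiabatic: T₂/T₁ = (P₂/P₁)^((γ−1)/γ) ⇒ T₂ = 326×(0.214)^0.286 = 210 K; V₂ = 100 L.
ΔU = nCvΔT = 5.13×20.8×(210−326) = -12400 J.
Q = 0 for an adiabatic process, so W = −ΔU = 12400 J.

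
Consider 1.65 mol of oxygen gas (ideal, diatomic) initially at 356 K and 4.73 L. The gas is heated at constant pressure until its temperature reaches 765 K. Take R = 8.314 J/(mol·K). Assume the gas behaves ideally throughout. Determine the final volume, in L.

P₁ = nRT₁/V₁ = 1.65×8.314×356/4.73 = 1030 kPa.
Isobaric: P stays 1030 kPa; V/T = const ⇒ T₂ = 765 K, V₂ = 10.2 L.

10.2 L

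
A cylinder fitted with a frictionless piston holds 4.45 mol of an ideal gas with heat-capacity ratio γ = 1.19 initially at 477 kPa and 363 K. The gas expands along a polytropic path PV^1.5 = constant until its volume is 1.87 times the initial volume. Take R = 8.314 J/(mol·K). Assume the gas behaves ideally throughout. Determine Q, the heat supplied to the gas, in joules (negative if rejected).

V₁ = nRT₁/P₁ = 4.45×8.314×363/477 = 28.2 L.
Polytropic n=1.5: T₂ = T₁(V₁/V₂)^(n−1) = 363×(0.535)^0.50 = 265 K; P₂ = P₁(V₁/V₂)^n = 187 kPa.
W = (P₁V₁−P₂V₂)/(n−1) = (477×28.2−187×52.7)/0.50 = 7220 J.
ΔU = nCvΔT = 4.45×43.8×(265−363) = -19000 J.
Q = ΔU + W = -11800 J.

-11800 J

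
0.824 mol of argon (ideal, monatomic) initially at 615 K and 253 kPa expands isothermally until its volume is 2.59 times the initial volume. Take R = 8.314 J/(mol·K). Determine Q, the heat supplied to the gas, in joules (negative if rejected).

V₁ = nRT₁/P₁ = 0.824×8.314×615/253 = 16.7 L.
Isothermal: T stays 615 K; PV = const ⇒ V₂ = 43.1 L, P₂ = 97.7 kPa.
ΔU = 0 (ideal gas, T constant).
W = nRT ln(V₂/V₁) = 0.824×8.314×615×ln(2.59) = 4010 J.
Q = ΔU + W = 4010 J.

4010 J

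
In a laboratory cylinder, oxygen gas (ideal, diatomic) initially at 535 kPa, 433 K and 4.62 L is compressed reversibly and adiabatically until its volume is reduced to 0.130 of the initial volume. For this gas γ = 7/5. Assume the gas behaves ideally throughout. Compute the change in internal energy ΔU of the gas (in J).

n = P₁V₁/(RT₁) = 535×4.62/(8.314×433) = 0.687 mol.
Adiabatic: TV^(γ−1) = const ⇒ T₂ = 433×(7.69)^0.400 = 979 K; PV^γ = const ⇒ P₂ = 9310 kPa.
For an ideal gas ΔU = nCvΔT with Cv = (5/2)R = 20.8 J/(mol·K).
ΔU = 0.687×20.8×(979−433) = 7800 J.

7800 J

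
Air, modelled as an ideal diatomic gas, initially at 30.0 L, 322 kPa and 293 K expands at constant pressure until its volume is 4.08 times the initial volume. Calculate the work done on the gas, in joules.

n = P₁V₁/(RT₁) = 322×30.0/(8.314×293) = 3.97 mol.
Isobaric: P stays 322 kPa; V/T = const ⇒ T₂ = 1200 K, V₂ = 122 L.
W = PΔV = 322×(122−30.0) kPa·L = 29800 J.
Work done on the gas = −W_by = -29800 J.

-29800 J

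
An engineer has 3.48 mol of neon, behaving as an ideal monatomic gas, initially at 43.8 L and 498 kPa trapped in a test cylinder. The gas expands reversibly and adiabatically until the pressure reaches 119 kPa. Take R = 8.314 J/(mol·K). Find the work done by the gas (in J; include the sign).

T₁ = P₁V₁/(nR) = 498×43.8/(3.48×8.314) = 754 K.
Adiabatic: T₂/T₁ = (P₂/P₁)^((γ−1)/γ) ⇒ T₂ = 754×(0.239)^0.400 = 425 K; V₂ = 103 L.
ΔU = nCvΔT = 3.48×12.5×(425−754) = -14300 J.
Q = 0 for an adiabatic process, so W = −ΔU = 14300 J.

14300 J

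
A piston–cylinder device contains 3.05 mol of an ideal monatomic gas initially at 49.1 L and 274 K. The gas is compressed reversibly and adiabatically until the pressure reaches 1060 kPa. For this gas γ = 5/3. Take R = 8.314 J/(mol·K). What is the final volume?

14.7 L

P₁ = nRT₁/V₁ = 3.05×8.314×274/49.1 = 142 kPa.
Adiabatic: T₂/T₁ = (P₂/P₁)^((γ−1)/γ) ⇒ T₂ = 274×(7.49)^0.400 = 613 K; V₂ = 14.7 L.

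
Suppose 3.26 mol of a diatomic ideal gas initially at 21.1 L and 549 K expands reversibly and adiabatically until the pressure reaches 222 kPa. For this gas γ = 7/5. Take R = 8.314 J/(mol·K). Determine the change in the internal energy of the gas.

-10500 J

P₁ = nRT₁/V₁ = 3.26×8.314×549/21.1 = 705 kPa.
Adiabatic: T₂/T₁ = (P₂/P₁)^((γ−1)/γ) ⇒ T₂ = 549×(0.315)^0.286 = 395 K; V₂ = 48.2 L.
For an ideal gas ΔU = nCvΔT with Cv = (5/2)R = 20.8 J/(mol·K).
ΔU = 3.26×20.8×(395−549) = -10500 J.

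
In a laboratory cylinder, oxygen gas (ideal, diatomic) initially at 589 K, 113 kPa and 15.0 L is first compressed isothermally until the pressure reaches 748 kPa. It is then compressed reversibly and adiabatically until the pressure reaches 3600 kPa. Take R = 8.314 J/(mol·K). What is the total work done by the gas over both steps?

-5600 J

n = P₁V₁/(RT₁) = 113×15.0/(8.314×589) = 0.346 mol.
Step 1 — Isothermal: T stays 589 K; PV = const ⇒ V₂ = 2.27 L, P₂ = 748 kPa.
ΔU = 0 (ideal gas, T constant).
W = nRT ln(V₂/V₁) = 0.346×8.314×589×ln(0.151) = -3200 J.
Q = ΔU + W = -3200 J.
State after step 1: P = 748 kPa, V = 2.27 L, T = 589 K.
Step 2 — Adiabatic: T₂/T₁ = (P₂/P₁)^((γ−1)/γ) ⇒ T₂ = 589×(4.81)^0.286 = 923 K; V₂ = 0.738 L.
ΔU = nCvΔT = 0.346×20.8×(923−589) = 2400 J.
Q = 0 for an adiabatic process, so W = −ΔU = -2400 J.
Net over both steps: W = -5600 J, Q = -3200 J, ΔU = 2400 J.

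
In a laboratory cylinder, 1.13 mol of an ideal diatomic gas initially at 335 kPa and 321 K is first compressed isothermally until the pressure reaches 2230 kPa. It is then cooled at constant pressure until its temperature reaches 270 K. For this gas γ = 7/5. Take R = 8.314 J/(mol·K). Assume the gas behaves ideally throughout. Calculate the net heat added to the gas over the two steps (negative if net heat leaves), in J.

V₁ = nRT₁/P₁ = 1.13×8.314×321/335 = 9.00 L.
Step 1 — Isothermal: T stays 321 K; PV = const ⇒ V₂ = 1.35 L, P₂ = 2230 kPa.
ΔU = 0 (ideal gas, T constant).
W = nRT ln(V₂/V₁) = 1.13×8.314×321×ln(0.150) = -5720 J.
Q = ΔU + W = -5720 J.
State after step 1: P = 2230 kPa, V = 1.35 L, T = 321 K.
Step 2 — Isobaric: P stays 2230 kPa; V/T = const ⇒ T₂ = 270 K, V₂ = 1.14 L.
W = PΔV = 2230×(1.14−1.35) kPa·L = -479 J.
ΔU = nCvΔT = 1.13×20.8×(270−321) = -1200 J.
Q = ΔU + W = nCpΔT = -1680 J.
Net over both steps: W = -6200 J, Q = -7390 J, ΔU = -1200 J.

-7390 J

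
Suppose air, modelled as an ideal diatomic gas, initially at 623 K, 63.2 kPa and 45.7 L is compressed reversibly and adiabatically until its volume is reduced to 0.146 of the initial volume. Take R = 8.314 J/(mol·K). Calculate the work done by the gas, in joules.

-8370 J

n = P₁V₁/(RT₁) = 63.2×45.7/(8.314×623) = 0.558 mol.
Adiabatic: TV^(γ−1) = const ⇒ T₂ = 623×(6.85)^0.400 = 1350 K; PV^γ = const ⇒ P₂ = 935 kPa.
ΔU = nCvΔT = 0.558×20.8×(1350−623) = 8370 J.
Q = 0 for an adiabatic process, so W = −ΔU = -8370 J.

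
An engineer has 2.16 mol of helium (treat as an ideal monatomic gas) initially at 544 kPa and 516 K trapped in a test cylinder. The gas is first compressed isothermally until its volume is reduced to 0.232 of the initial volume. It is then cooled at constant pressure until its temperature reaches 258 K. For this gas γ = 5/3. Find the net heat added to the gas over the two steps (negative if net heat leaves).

V₁ = nRT₁/P₁ = 2.16×8.314×516/544 = 17.0 L.
Step 1 — Isothermal: T stays 516 K; PV = const ⇒ V₂ = 3.95 L, P₂ = 2340 kPa.
ΔU = 0 (ideal gas, T constant).
W = nRT ln(V₂/V₁) = 2.16×8.314×516×ln(0.232) = -13500 J.
Q = ΔU + W = -13500 J.
State after step 1: P = 2340 kPa, V = 3.95 L, T = 516 K.
Step 2 — Isobaric: P stays 2340 kPa; V/T = const ⇒ T₂ = 258 K, V₂ = 1.98 L.
W = PΔV = 2340×(1.98−3.95) kPa·L = -4630 J.
ΔU = nCvΔT = 2.16×12.5×(258−516) = -6950 J.
Q = ΔU + W = nCpΔT = -11600 J.
Net over both steps: W = -18200 J, Q = -25100 J, ΔU = -6950 J.

-25100 J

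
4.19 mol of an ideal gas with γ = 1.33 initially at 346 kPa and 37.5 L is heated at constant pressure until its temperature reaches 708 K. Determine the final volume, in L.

T₁ = P₁V₁/(nR) = 346×37.5/(4.19×8.314) = 372 K.
Isobaric: P stays 346 kPa; V/T = const ⇒ T₂ = 708 K, V₂ = 71.3 L.

71.3 L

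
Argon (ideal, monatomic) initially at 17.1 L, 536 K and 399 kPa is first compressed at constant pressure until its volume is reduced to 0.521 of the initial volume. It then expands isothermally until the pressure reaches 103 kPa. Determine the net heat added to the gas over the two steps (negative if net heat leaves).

n = P₁V₁/(RT₁) = 399×17.1/(8.314×536) = 1.53 mol.
Step 1 — Isobaric: P stays 399 kPa; V/T = const ⇒ T₂ = 279 K, V₂ = 8.91 L.
W = PΔV = 399×(8.91−17.1) kPa·L = -3270 J.
ΔU = nCvΔT = 1.53×12.5×(279−536) = -4900 J.
Q = ΔU + W = nCpΔT = -8170 J.
State after step 1: P = 399 kPa, V = 8.91 L, T = 279 K.
Step 2 — Isothermal: T stays 279 K; PV = const ⇒ V₂ = 34.5 L, P₂ = 103 kPa.
ΔU = 0 (ideal gas, T constant).
W = nRT ln(V₂/V₁) = 1.53×8.314×279×ln(3.87) = 4810 J.
Q = ΔU + W = 4810 J.
Net over both steps: W = 1550 J, Q = -3360 J, ΔU = -4900 J.

-3360 J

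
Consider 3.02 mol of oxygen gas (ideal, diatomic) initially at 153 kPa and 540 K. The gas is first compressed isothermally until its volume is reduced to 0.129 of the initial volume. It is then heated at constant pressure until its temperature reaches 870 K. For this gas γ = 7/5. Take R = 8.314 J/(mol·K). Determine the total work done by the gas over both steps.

V₁ = nRT₁/P₁ = 3.02×8.314×540/153 = 88.6 L.
Step 1 — Isothermal: T stays 540 K; PV = const ⇒ V₂ = 11.4 L, P₂ = 1190 kPa.
ΔU = 0 (ideal gas, T constant).
W = nRT ln(V₂/V₁) = 3.02×8.314×540×ln(0.129) = -27800 J.
Q = ΔU + W = -27800 J.
State after step 1: P = 1190 kPa, V = 11.4 L, T = 540 K.
Step 2 — Isobaric: P stays 1190 kPa; V/T = const ⇒ T₂ = 870 K, V₂ = 18.4 L.
W = PΔV = 1190×(18.4−11.4) kPa·L = 8290 J.
ΔU = nCvΔT = 3.02×20.8×(870−540) = 20700 J.
Q = ΔU + W = nCpΔT = 29000 J.
Net over both steps: W = -19500 J, Q = 1230 J, ΔU = 20700 J.

-19500 J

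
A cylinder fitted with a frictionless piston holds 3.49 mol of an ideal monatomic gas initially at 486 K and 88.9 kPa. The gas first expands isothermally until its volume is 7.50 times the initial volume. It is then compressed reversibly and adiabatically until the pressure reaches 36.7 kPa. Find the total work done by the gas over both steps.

16300 J

V₁ = nRT₁/P₁ = 3.49×8.314×486/88.9 = 159 L.
Step 1 — Isothermal: T stays 486 K; PV = const ⇒ V₂ = 1190 L, P₂ = 11.9 kPa.
ΔU = 0 (ideal gas, T constant).
W = nRT ln(V₂/V₁) = 3.49×8.314×486×ln(7.50) = 28400 J.
Q = ΔU + W = 28400 J.
State after step 1: P = 11.9 kPa, V = 1190 L, T = 486 K.
Step 2 — Adiabatic: T₂/T₁ = (P₂/P₁)^((γ−1)/γ) ⇒ T₂ = 486×(3.10)^0.400 = 764 K; V₂ = 604 L.
ΔU = nCvΔT = 3.49×12.5×(764−486) = 12100 J.
Q = 0 for an adiabatic process, so W = −ΔU = -12100 J.
Net over both steps: W = 16300 J, Q = 28400 J, ΔU = 12100 J.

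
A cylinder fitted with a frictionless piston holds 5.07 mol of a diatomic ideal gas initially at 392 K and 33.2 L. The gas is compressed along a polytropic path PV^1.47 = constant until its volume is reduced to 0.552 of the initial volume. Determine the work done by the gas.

P₁ = nRT₁/V₁ = 5.07×8.314×392/33.2 = 498 kPa.
Polytropic n=1.47: T₂ = T₁(V₁/V₂)^(n−1) = 392×(1.81)^0.47 = 518 K; P₂ = P₁(V₁/V₂)^n = 1190 kPa.
W = (P₁V₁−P₂V₂)/(n−1) = (498×33.2−1190×18.3)/0.47 = -11300 J.

-11300 J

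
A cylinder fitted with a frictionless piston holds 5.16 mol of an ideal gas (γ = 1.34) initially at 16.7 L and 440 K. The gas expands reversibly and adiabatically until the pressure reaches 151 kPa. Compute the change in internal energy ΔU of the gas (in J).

-22200 J

P₁ = nRT₁/V₁ = 5.16×8.314×440/16.7 = 1130 kPa.
Adiabatic: T₂/T₁ = (P₂/P₁)^((γ−1)/γ) ⇒ T₂ = 440×(0.134)^0.254 = 264 K; V₂ = 75.0 L.
For an ideal gas ΔU = nCvΔT with Cv = R/(γ−1) = 24.5 J/(mol·K).
ΔU = 5.16×24.5×(264−440) = -22200 J.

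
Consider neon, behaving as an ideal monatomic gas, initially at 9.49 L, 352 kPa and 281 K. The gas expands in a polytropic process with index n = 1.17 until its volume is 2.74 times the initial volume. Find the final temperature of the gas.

Polytropic n=1.17: T₂ = T₁(V₁/V₂)^(n−1) = 281×(0.365)^0.17 = 237 K; P₂ = P₁(V₁/V₂)^n = 108 kPa.

237 K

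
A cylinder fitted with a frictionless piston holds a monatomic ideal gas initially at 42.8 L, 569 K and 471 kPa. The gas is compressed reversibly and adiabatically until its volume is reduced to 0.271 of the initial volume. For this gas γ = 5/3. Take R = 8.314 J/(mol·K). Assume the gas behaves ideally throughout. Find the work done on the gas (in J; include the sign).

n = P₁V₁/(RT₁) = 471×42.8/(8.314×569) = 4.26 mol.
Adiabatic: TV^(γ−1) = const ⇒ T₂ = 569×(3.69)^0.667 = 1360 K; PV^γ = const ⇒ P₂ = 4150 kPa.
ΔU = nCvΔT = 4.26×12.5×(1360−569) = 42000 J.
Q = 0 for an adiabatic process, so W = −ΔU = -42000 J.
Work done on the gas = −W_by = 42000 J.

42000 J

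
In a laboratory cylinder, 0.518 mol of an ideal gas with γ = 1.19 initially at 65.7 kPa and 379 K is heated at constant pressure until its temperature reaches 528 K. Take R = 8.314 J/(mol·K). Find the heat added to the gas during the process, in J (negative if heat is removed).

V₁ = nRT₁/P₁ = 0.518×8.314×379/65.7 = 24.8 L.
Isobaric: P stays 65.7 kPa; V/T = const ⇒ T₂ = 528 K, V₂ = 34.6 L.
W = PΔV = 65.7×(34.6−24.8) kPa·L = 642 J.
ΔU = nCvΔT = 0.518×43.8×(528−379) = 3380 J.
Q = ΔU + W = nCpΔT = 4020 J.

4020 J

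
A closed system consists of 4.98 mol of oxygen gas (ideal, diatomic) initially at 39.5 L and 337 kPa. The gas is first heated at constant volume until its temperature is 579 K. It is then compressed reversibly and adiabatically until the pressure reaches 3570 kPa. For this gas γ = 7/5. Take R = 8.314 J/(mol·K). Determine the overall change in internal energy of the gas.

66200 J

T₁ = P₁V₁/(nR) = 337×39.5/(4.98×8.314) = 322 K.
Step 1 — Isochoric: V stays 39.5 L; P/T = const ⇒ T₂ = 579 K, P₂ = 607 kPa.
W = 0 (no volume change).
ΔU = nCvΔT = 4.98×20.8×(579−322) = 26700 J.
Q = ΔU = 26700 J.
State after step 1: P = 607 kPa, V = 39.5 L, T = 579 K.
Step 2 — Adiabatic: T₂/T₁ = (P₂/P₁)^((γ−1)/γ) ⇒ T₂ = 579×(5.88)^0.286 = 961 K; V₂ = 11.1 L.
ΔU = nCvΔT = 4.98×20.8×(961−579) = 39500 J.
Q = 0 for an adiabatic process, so W = −ΔU = -39500 J.
Net over both steps: W = -39500 J, Q = 26700 J, ΔU = 66200 J.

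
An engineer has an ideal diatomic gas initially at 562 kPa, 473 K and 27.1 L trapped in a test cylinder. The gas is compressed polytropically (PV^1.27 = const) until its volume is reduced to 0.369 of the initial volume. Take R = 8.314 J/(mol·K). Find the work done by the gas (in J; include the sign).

-17400 J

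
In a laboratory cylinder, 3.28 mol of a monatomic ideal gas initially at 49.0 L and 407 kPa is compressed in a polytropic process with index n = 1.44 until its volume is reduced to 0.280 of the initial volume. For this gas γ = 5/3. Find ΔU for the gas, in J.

T₁ = P₁V₁/(nR) = 407×49.0/(3.28×8.314) = 731 K.
Polytropic n=1.44: T₂ = T₁(V₁/V₂)^(n−1) = 731×(3.57)^0.44 = 1280 K; P₂ = P₁(V₁/V₂)^n = 2540 kPa.
For an ideal gas ΔU = nCvΔT with Cv = (3/2)R = 12.5 J/(mol·K).
ΔU = 3.28×12.5×(1280−731) = 22500 J.

22500 J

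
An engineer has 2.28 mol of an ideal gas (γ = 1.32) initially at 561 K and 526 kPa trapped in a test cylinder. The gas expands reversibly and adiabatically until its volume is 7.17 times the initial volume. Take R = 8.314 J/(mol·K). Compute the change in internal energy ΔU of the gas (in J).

-15500 J

V₁ = nRT₁/P₁ = 2.28×8.314×561/526 = 20.2 L.
Adiabatic: TV^(γ−1) = const ⇒ T₂ = 561×(0.139)^0.320 = 299 K; PV^γ = const ⇒ P₂ = 39.1 kPa.
For an ideal gas ΔU = nCvΔT with Cv = R/(γ−1) = 26.0 J/(mol·K).
ΔU = 2.28×26.0×(299−561) = -15500 J.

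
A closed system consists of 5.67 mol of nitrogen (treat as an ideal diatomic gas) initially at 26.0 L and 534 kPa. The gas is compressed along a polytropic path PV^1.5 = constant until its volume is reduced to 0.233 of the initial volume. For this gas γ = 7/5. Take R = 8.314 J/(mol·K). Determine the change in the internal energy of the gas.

T₁ = P₁V₁/(nR) = 534×26.0/(5.67×8.314) = 295 K.
Polytropic n=1.5: T₂ = T₁(V₁/V₂)^(n−1) = 295×(4.29)^0.50 = 610 K; P₂ = P₁(V₁/V₂)^n = 4750 kPa.
For an ideal gas ΔU = nCvΔT with Cv = (5/2)R = 20.8 J/(mol·K).
ΔU = 5.67×20.8×(610−295) = 37200 J.

37200 J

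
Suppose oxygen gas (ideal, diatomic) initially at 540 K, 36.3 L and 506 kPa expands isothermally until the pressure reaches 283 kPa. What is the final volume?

Isothermal: T stays 540 K; PV = const ⇒ V₂ = 64.9 L, P₂ = 283 kPa.

64.9 L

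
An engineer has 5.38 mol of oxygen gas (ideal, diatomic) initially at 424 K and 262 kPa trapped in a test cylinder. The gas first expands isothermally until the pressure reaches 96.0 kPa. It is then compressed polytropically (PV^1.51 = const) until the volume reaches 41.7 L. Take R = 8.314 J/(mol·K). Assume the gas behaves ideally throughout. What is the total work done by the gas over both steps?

V₁ = nRT₁/P₁ = 5.38×8.314×424/262 = 72.4 L.
Step 1 — Isothermal: T stays 424 K; PV = const ⇒ V₂ = 198 L, P₂ = 96.0 kPa.
ΔU = 0 (ideal gas, T constant).
W = nRT ln(V₂/V₁) = 5.38×8.314×424×ln(2.73) = 19000 J.
Q = ΔU + W = 19000 J.
State after step 1: P = 96.0 kPa, V = 198 L, T = 424 K.
Step 2 — Polytropic n=1.51: T₂ = T₁(V₁/V₂)^(n−1) = 424×(4.74)^0.51 = 937 K; P₂ = P₁(V₁/V₂)^n = 1010 kPa.
W = (P₁V₁−P₂V₂)/(n−1) = (96.0×198−1010×41.7)/0.51 = -45000 J.
ΔU = nCvΔT = 5.38×20.8×(937−424) = 57400 J.
Q = ΔU + W = 12400 J.
Net over both steps: W = -26000 J, Q = 31400 J, ΔU = 57400 J.

-26000 J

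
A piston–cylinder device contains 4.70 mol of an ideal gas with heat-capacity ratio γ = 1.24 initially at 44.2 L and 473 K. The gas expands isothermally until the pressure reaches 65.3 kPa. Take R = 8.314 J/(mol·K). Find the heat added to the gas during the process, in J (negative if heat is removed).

34300 J

P₁ = nRT₁/V₁ = 4.70×8.314×473/44.2 = 418 kPa.
Isothermal: T stays 473 K; PV = const ⇒ V₂ = 283 L, P₂ = 65.3 kPa.
ΔU = 0 (ideal gas, T constant).
W = nRT ln(V₂/V₁) = 4.70×8.314×473×ln(6.40) = 34300 J.
Q = ΔU + W = 34300 J.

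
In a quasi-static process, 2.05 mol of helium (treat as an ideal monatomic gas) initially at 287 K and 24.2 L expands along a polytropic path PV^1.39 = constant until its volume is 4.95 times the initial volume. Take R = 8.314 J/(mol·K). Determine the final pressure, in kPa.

P₁ = nRT₁/V₁ = 2.05×8.314×287/24.2 = 202 kPa.
Polytropic n=1.39: T₂ = T₁(V₁/V₂)^(n−1) = 287×(0.202)^0.39 = 154 K; P₂ = P₁(V₁/V₂)^n = 21.9 kPa.

21.9 kPa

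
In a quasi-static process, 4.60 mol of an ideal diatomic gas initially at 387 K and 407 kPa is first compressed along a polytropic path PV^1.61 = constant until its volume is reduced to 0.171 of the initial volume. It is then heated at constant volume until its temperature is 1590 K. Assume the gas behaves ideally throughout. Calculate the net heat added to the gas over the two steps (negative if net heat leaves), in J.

68000 J

V₁ = nRT₁/P₁ = 4.60×8.314×387/407 = 36.4 L.
Step 1 — Polytropic n=1.61: T₂ = T₁(V₁/V₂)^(n−1) = 387×(5.85)^0.61 = 1140 K; P₂ = P₁(V₁/V₂)^n = 6990 kPa.
W = (P₁V₁−P₂V₂)/(n−1) = (407×36.4−6990×6.22)/0.61 = -47000 J.
ΔU = nCvΔT = 4.60×20.8×(1140−387) = 71700 J.
Q = ΔU + W = 24700 J.
State after step 1: P = 6990 kPa, V = 6.22 L, T = 1140 K.
Step 2 — Isochoric: V stays 6.22 L; P/T = const ⇒ T₂ = 1590 K, P₂ = 9780 kPa.
W = 0 (no volume change).
ΔU = nCvΔT = 4.60×20.8×(1590−1140) = 43400 J.
Q = ΔU = 43400 J.
Net over both steps: W = -47000 J, Q = 68000 J, ΔU = 115000 J.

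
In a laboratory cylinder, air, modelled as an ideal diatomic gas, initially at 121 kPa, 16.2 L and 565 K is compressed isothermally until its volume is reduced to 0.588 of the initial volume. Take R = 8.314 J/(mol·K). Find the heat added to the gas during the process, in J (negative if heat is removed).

n = P₁V₁/(RT₁) = 121×16.2/(8.314×565) = 0.417 mol.
Isothermal: T stays 565 K; PV = const ⇒ V₂ = 9.53 L, P₂ = 206 kPa.
ΔU = 0 (ideal gas, T constant).
W = nRT ln(V₂/V₁) = 0.417×8.314×565×ln(0.588) = -1040 J.
Q = ΔU + W = -1040 J.

-1040 J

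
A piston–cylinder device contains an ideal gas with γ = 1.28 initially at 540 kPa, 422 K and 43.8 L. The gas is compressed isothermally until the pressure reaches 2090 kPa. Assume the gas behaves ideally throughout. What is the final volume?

11.3 L

Isothermal: T stays 422 K; PV = const ⇒ V₂ = 11.3 L, P₂ = 2090 kPa.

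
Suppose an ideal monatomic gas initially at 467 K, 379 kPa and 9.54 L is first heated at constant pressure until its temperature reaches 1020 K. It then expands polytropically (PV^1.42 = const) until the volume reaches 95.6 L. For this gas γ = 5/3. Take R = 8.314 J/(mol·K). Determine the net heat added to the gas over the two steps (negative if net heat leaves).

n = P₁V₁/(RT₁) = 379×9.54/(8.314×467) = 0.931 mol.
Step 1 — Isobaric: P stays 379 kPa; V/T = const ⇒ T₂ = 1020 K, V₂ = 20.8 L.
W = PΔV = 379×(20.8−9.54) kPa·L = 4280 J.
ΔU = nCvΔT = 0.931×12.5×(1020−467) = 6420 J.
Q = ΔU + W = nCpΔT = 10700 J.
State after step 1: P = 379 kPa, V = 20.8 L, T = 1020 K.
Step 2 — Polytropic n=1.42: T₂ = T₁(V₁/V₂)^(n−1) = 1020×(0.218)^0.42 = 538 K; P₂ = P₁(V₁/V₂)^n = 43.6 kPa.
W = (P₁V₁−P₂V₂)/(n−1) = (379×20.8−43.6×95.6)/0.42 = 8890 J.
ΔU = nCvΔT = 0.931×12.5×(538−1020) = -5600 J.
Q = ΔU + W = 3290 J.
Net over both steps: W = 13200 J, Q = 14000 J, ΔU = 824 J.

14000 J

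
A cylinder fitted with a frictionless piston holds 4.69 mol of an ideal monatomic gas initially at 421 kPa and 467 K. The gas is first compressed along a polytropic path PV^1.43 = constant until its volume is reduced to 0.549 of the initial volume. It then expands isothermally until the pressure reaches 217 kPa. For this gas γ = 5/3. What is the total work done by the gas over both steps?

23400 J

V₁ = nRT₁/P₁ = 4.69×8.314×467/421 = 43.3 L.
Step 1 — Polytropic n=1.43: T₂ = T₁(V₁/V₂)^(n−1) = 467×(1.82)^0.43 = 604 K; P₂ = P₁(V₁/V₂)^n = 992 kPa.
W = (P₁V₁−P₂V₂)/(n−1) = (421×43.3−992×23.7)/0.43 = -12500 J.
ΔU = nCvΔT = 4.69×12.5×(604−467) = 8030 J.
Q = ΔU + W = -4420 J.
State after step 1: P = 992 kPa, V = 23.7 L, T = 604 K.
Step 2 — Isothermal: T stays 604 K; PV = const ⇒ V₂ = 109 L, P₂ = 217 kPa.
ΔU = 0 (ideal gas, T constant).
W = nRT ln(V₂/V₁) = 4.69×8.314×604×ln(4.57) = 35800 J.
Q = ΔU + W = 35800 J.
Net over both steps: W = 23400 J, Q = 31400 J, ΔU = 8030 J.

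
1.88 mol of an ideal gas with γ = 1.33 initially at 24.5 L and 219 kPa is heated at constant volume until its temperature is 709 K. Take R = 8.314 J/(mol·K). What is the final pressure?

452 kPa

T₁ = P₁V₁/(nR) = 219×24.5/(1.88×8.314) = 343 K.
Isochoric: V stays 24.5 L; P/T = const ⇒ T₂ = 709 K, P₂ = 452 kPa.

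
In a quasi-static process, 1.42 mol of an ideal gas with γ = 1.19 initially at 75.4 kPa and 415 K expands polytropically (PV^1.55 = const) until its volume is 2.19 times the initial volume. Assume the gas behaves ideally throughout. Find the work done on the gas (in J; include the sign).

-3120 J

V₁ = nRT₁/P₁ = 1.42×8.314×415/75.4 = 65.0 L.
Polytropic n=1.55: T₂ = T₁(V₁/V₂)^(n−1) = 415×(0.457)^0.55 = 270 K; P₂ = P₁(V₁/V₂)^n = 22.4 kPa.
W = (P₁V₁−P₂V₂)/(n−1) = (75.4×65.0−22.4×142)/0.55 = 3120 J.
Work done on the gas = −W_by = -3120 J.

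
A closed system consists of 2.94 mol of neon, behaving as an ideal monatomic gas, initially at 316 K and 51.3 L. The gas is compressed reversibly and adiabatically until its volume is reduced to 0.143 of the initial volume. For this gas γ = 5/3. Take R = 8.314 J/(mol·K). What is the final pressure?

P₁ = nRT₁/V₁ = 2.94×8.314×316/51.3 = 151 kPa.
Adiabatic: TV^(γ−1) = const ⇒ T₂ = 316×(6.99)^0.667 = 1160 K; PV^γ = const ⇒ P₂ = 3850 kPa.

3850 kPa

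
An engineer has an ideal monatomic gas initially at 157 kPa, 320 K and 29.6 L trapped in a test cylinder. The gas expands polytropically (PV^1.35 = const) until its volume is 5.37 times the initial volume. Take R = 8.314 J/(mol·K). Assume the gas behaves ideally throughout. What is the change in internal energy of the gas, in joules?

n = P₁V₁/(RT₁) = 157×29.6/(8.314×320) = 1.75 mol.
Polytropic n=1.35: T₂ = T₁(V₁/V₂)^(n−1) = 320×(0.186)^0.35 = 178 K; P₂ = P₁(V₁/V₂)^n = 16.2 kPa.
For an ideal gas ΔU = nCvΔT with Cv = (3/2)R = 12.5 J/(mol·K).
ΔU = 1.75×12.5×(178−320) = -3100 J.

-3100 J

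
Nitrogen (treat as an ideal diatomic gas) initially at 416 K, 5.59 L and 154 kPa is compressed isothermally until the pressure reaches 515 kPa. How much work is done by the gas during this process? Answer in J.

n = P₁V₁/(RT₁) = 154×5.59/(8.314×416) = 0.249 mol.
Isothermal: T stays 416 K; PV = const ⇒ V₂ = 1.67 L, P₂ = 515 kPa.
W = nRT ln(V₂/V₁) = 0.249×8.314×416×ln(0.299) = -1040 J.

-1040 J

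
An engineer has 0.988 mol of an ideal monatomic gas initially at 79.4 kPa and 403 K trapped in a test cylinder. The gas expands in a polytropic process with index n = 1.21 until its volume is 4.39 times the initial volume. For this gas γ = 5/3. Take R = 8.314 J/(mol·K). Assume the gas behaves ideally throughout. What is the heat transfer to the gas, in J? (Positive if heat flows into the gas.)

V₁ = nRT₁/P₁ = 0.988×8.314×403/79.4 = 41.7 L.
Polytropic n=1.21: T₂ = T₁(V₁/V₂)^(n−1) = 403×(0.228)^0.21 = 295 K; P₂ = P₁(V₁/V₂)^n = 13.3 kPa.
W = (P₁V₁−P₂V₂)/(n−1) = (79.4×41.7−13.3×183)/0.21 = 4210 J.
ΔU = nCvΔT = 0.988×12.5×(295−403) = -1330 J.
Q = ΔU + W = 2880 J.

2880 J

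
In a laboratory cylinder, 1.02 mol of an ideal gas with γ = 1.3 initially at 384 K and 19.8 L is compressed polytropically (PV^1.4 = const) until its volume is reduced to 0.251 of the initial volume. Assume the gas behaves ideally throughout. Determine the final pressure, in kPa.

P₁ = nRT₁/V₁ = 1.02×8.314×384/19.8 = 164 kPa.
Polytropic n=1.4: T₂ = T₁(V₁/V₂)^(n−1) = 384×(3.98)^0.40 = 668 K; P₂ = P₁(V₁/V₂)^n = 1140 kPa.

1140 kPa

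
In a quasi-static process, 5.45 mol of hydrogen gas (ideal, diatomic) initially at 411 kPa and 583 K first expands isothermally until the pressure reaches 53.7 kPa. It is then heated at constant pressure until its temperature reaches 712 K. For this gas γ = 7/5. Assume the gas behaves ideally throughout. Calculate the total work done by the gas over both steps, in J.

59600 J

V₁ = nRT₁/P₁ = 5.45×8.314×583/411 = 64.3 L.
Step 1 — Isothermal: T stays 583 K; PV = const ⇒ V₂ = 492 L, P₂ = 53.7 kPa.
ΔU = 0 (ideal gas, T constant).
W = nRT ln(V₂/V₁) = 5.45×8.314×583×ln(7.65) = 53800 J.
Q = ΔU + W = 53800 J.
State after step 1: P = 53.7 kPa, V = 492 L, T = 583 K.
Step 2 — Isobaric: P stays 53.7 kPa; V/T = const ⇒ T₂ = 712 K, V₂ = 601 L.
W = PΔV = 53.7×(601−492) kPa·L = 5850 J.
ΔU = nCvΔT = 5.45×20.8×(712−583) = 14600 J.
Q = ΔU + W = nCpΔT = 20500 J.
Net over both steps: W = 59600 J, Q = 74200 J, ΔU = 14600 J.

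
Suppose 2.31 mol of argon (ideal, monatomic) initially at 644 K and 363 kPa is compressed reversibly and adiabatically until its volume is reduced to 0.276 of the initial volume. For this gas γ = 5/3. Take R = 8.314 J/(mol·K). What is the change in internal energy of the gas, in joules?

25200 J

V₁ = nRT₁/P₁ = 2.31×8.314×644/363 = 34.1 L.
Adiabatic: TV^(γ−1) = const ⇒ T₂ = 644×(3.62)^0.667 = 1520 K; PV^γ = const ⇒ P₂ = 3100 kPa.
For an ideal gas ΔU = nCvΔT with Cv = (3/2)R = 12.5 J/(mol·K).
ΔU = 2.31×12.5×(1520−644) = 25200 J.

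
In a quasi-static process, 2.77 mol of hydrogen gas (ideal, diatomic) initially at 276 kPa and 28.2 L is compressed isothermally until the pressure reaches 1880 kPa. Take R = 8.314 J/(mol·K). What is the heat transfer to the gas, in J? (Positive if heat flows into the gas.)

-14900 J

T₁ = P₁V₁/(nR) = 276×28.2/(2.77×8.314) = 338 K.
Isothermal: T stays 338 K; PV = const ⇒ V₂ = 4.14 L, P₂ = 1880 kPa.
ΔU = 0 (ideal gas, T constant).
W = nRT ln(V₂/V₁) = 2.77×8.314×338×ln(0.147) = -14900 J.
Q = ΔU + W = -14900 J.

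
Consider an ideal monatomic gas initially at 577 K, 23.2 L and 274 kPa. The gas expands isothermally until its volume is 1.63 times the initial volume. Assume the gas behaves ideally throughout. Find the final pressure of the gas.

168 kPa

Isothermal: T stays 577 K; PV = const ⇒ V₂ = 37.8 L, P₂ = 168 kPa.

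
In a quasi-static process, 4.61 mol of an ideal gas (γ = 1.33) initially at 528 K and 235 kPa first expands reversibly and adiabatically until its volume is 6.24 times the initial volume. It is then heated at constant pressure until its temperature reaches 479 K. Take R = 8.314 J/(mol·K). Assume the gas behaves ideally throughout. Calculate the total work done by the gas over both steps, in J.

35100 J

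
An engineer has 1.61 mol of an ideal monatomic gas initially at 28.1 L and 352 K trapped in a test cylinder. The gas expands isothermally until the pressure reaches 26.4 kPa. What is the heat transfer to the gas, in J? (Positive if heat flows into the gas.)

P₁ = nRT₁/V₁ = 1.61×8.314×352/28.1 = 168 kPa.
Isothermal: T stays 352 K; PV = const ⇒ V₂ = 178 L, P₂ = 26.4 kPa.
ΔU = 0 (ideal gas, T constant).
W = nRT ln(V₂/V₁) = 1.61×8.314×352×ln(6.35) = 8710 J.
Q = ΔU + W = 8710 J.

8710 J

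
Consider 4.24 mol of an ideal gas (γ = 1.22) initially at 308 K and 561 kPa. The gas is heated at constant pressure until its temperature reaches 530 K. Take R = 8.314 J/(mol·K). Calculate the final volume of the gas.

V₁ = nRT₁/P₁ = 4.24×8.314×308/561 = 19.4 L.
Isobaric: P stays 561 kPa; V/T = const ⇒ T₂ = 530 K, V₂ = 33.3 L.

33.3 L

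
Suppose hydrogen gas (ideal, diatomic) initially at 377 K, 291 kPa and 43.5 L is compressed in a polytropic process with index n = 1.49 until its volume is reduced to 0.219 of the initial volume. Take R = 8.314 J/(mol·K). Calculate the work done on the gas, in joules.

n = P₁V₁/(RT₁) = 291×43.5/(8.314×377) = 4.04 mol.
Polytropic n=1.49: T₂ = T₁(V₁/V₂)^(n−1) = 377×(4.57)^0.49 = 793 K; P₂ = P₁(V₁/V₂)^n = 2800 kPa.
W = (P₁V₁−P₂V₂)/(n−1) = (291×43.5−2800×9.53)/0.49 = -28500 J.
Work done on the gas = −W_by = 28500 J.

28500 J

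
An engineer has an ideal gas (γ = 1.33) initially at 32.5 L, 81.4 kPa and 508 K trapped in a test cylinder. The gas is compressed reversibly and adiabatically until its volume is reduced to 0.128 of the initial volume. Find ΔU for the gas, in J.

n = P₁V₁/(RT₁) = 81.4×32.5/(8.314×508) = 0.626 mol.
Adiabatic: TV^(γ−1) = const ⇒ T₂ = 508×(7.81)^0.330 = 1000 K; PV^γ = const ⇒ P₂ = 1250 kPa.
For an ideal gas ΔU = nCvΔT with Cv = R/(γ−1) = 25.2 J/(mol·K).
ΔU = 0.626×25.2×(1000−508) = 7780 J.

7780 J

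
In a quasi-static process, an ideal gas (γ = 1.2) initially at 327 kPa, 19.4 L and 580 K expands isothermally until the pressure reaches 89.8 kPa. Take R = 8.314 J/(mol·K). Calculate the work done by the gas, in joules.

n = P₁V₁/(RT₁) = 327×19.4/(8.314×580) = 1.32 mol.
Isothermal: T stays 580 K; PV = const ⇒ V₂ = 70.6 L, P₂ = 89.8 kPa.
W = nRT ln(V₂/V₁) = 1.32×8.314×580×ln(3.64) = 8200 J.

8200 J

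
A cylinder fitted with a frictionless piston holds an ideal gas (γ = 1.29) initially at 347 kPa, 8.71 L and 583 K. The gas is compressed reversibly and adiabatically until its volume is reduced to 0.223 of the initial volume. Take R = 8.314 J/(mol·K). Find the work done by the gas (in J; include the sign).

-5680 J

n = P₁V₁/(RT₁) = 347×8.71/(8.314×583) = 0.624 mol.
Adiabatic: TV^(γ−1) = const ⇒ T₂ = 583×(4.48)^0.290 = 901 K; PV^γ = const ⇒ P₂ = 2400 kPa.
ΔU = nCvΔT = 0.624×28.7×(901−583) = 5680 J.
Q = 0 for an adiabatic process, so W = −ΔU = -5680 J.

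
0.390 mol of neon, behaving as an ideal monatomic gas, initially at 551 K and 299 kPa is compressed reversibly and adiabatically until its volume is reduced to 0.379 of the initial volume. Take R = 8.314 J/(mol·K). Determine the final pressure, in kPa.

V₁ = nRT₁/P₁ = 0.390×8.314×551/299 = 5.98 L.
Adiabatic: TV^(γ−1) = const ⇒ T₂ = 551×(2.64)^0.667 = 1050 K; PV^γ = const ⇒ P₂ = 1510 kPa.

1510 kPa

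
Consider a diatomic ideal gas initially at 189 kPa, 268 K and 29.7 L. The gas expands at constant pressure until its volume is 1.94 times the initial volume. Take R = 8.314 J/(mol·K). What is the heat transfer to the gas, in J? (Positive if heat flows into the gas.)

n = P₁V₁/(RT₁) = 189×29.7/(8.314×268) = 2.52 mol.
Isobaric: P stays 189 kPa; V/T = const ⇒ T₂ = 520 K, V₂ = 57.6 L.
W = PΔV = 189×(57.6−29.7) kPa·L = 5280 J.
ΔU = nCvΔT = 2.52×20.8×(520−268) = 13200 J.
Q = ΔU + W = nCpΔT = 18500 J.

18500 J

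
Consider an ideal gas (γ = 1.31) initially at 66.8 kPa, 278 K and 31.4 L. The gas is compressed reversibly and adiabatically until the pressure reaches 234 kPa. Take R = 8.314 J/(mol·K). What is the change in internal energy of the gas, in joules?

n = P₁V₁/(RT₁) = 66.8×31.4/(8.314×278) = 0.908 mol.
Adiabatic: T₂/T₁ = (P₂/P₁)^((γ−1)/γ) ⇒ T₂ = 278×(3.50)^0.237 = 374 K; V₂ = 12.1 L.
For an ideal gas ΔU = nCvΔT with Cv = R/(γ−1) = 26.8 J/(mol·K).
ΔU = 0.908×26.8×(374−278) = 2340 J.

2340 J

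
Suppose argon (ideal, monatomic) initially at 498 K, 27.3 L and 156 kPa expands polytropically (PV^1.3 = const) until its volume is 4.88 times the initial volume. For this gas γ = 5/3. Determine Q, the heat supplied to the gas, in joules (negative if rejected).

2950 J

n = P₁V₁/(RT₁) = 156×27.3/(8.314×498) = 1.03 mol.
Polytropic n=1.3: T₂ = T₁(V₁/V₂)^(n−1) = 498×(0.205)^0.30 = 310 K; P₂ = P₁(V₁/V₂)^n = 19.9 kPa.
W = (P₁V₁−P₂V₂)/(n−1) = (156×27.3−19.9×133)/0.30 = 5370 J.
ΔU = nCvΔT = 1.03×12.5×(310−498) = -2420 J.
Q = ΔU + W = 2950 J.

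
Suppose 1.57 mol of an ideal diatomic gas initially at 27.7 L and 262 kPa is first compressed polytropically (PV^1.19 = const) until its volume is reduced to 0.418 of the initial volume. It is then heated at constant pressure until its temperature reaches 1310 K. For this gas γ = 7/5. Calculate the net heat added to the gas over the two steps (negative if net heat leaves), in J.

T₁ = P₁V₁/(nR) = 262×27.7/(1.57×8.314) = 556 K.
Step 1 — Polytropic n=1.19: T₂ = T₁(V₁/V₂)^(n−1) = 556×(2.39)^0.19 = 656 K; P₂ = P₁(V₁/V₂)^n = 740 kPa.
W = (P₁V₁−P₂V₂)/(n−1) = (262×27.7−740×11.6)/0.19 = -6890 J.
ΔU = nCvΔT = 1.57×20.8×(656−556) = 3270 J.
Q = ΔU + W = -3610 J.
State after step 1: P = 740 kPa, V = 11.6 L, T = 656 K.
Step 2 — Isobaric: P stays 740 kPa; V/T = const ⇒ T₂ = 1310 K, V₂ = 23.1 L.
W = PΔV = 740×(23.1−11.6) kPa·L = 8530 J.
ΔU = nCvΔT = 1.57×20.8×(1310−656) = 21300 J.
Q = ΔU + W = nCpΔT = 29900 J.
Net over both steps: W = 1650 J, Q = 26300 J, ΔU = 24600 J.

26300 J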